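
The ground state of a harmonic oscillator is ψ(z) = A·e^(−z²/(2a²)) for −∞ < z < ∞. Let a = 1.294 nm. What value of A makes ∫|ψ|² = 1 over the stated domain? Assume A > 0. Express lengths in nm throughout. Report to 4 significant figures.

We need A² ∫|f|² dz = 1, taking the integral from −∞ to ∞.
Using the Gaussian integral ∫_{−∞}^{∞} e^(−αz²) dz = √(π/α), the integral (without the A² prefactor) comes out to √(π)·a.
Setting this equal to 1 gives A² = 1/(√(π)·a).
Substituting a = 1.294 gives A² = 0.43600, so A = 0.66031.

A ≈ 0.6603 nm^(-1/2)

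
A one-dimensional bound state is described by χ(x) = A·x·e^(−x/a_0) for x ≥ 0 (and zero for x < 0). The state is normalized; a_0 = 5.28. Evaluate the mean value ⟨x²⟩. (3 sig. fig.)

By definition ⟨x²⟩ = ∫ x^2 |χ(x)|² dx.
With ∫₀^∞ x^4 e^(−αx) dx = 4!/α^5, since the A² factors cancel between numerator and denominator, ⟨x²⟩ = 3·a_0^2.
Putting a_0 = 5.28 gives 83.64.

⟨x^2⟩ ≈ 83.6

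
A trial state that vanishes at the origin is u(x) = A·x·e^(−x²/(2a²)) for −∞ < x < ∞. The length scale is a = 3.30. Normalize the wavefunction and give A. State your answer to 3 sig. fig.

A ≈ 0.177

The normalization condition is ∫|u|² dx = 1 from −∞ to ∞.
Carrying out the integral gives A² · √(π)·a^3/2.
So A² = (√(π)·a^3/2)^(−1).
With a = 3.30: A² = 0.03140 and A = 0.1772.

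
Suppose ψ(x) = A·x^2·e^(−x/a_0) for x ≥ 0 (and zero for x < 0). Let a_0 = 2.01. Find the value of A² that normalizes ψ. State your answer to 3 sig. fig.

A^2 ≈ 0.0406

We need A² ∫|f|² dx = 1, taking the integral from 0 to ∞.
With ∫₀^∞ x^4 e^(−αx) dx = 4!/α^5, with ψ = A·x^2·e^(−x/a_0), the integral evaluates to A²·[3·a_0^5/4].
With a_0 = 2.01: A² = 0.04064 and A = 0.2016.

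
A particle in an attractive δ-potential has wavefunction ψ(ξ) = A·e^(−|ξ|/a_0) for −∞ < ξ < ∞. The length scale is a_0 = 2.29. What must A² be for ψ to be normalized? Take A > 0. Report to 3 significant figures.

A^2 ≈ 0.437

The normalization condition is ∫|ψ|² dξ = 1 from −∞ to ∞.
Using ∫₀^∞ ξⁿ e^(−αξ) dξ = n!/αⁿ⁺¹, the integral (without the A² prefactor) comes out to a_0.
So A² = (a_0)^(−1).
With a_0 = 2.29: A² = 0.4367 and A = 0.6608.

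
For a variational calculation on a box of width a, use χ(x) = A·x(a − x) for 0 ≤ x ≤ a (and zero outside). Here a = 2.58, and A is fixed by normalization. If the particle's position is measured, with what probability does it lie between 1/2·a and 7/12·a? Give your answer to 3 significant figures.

P ≈ 0.153

The probability is P = ∫ |χ|² dx over [1/2·a, 7/12·a].
Since A² = 1/(a^5/30), this is the region integral divided by the full normalization integral.
In terms of u = x/a (A² and the length scale cancel between numerator and denominator), P = [∫_{1/2}^{7/12} u^2·(1 - u)^2 du] / [∫_{0}^{1} u^2·(1 - u)^2 du].
An antiderivative of u^2·(1 - u)^2 is u^3·(6·u^2 - 15·u + 10)/30; evaluating from 1/2 to 7/12 gives ≈ 0.0051127, while the full integral is 1/30.
Evaluating gives P = 0.1534.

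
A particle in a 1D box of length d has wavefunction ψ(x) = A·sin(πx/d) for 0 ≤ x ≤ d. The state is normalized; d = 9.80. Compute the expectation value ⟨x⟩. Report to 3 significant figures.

⟨x⟩ = ∫ x |ψ|² dx over the full domain.
Since the A² factors cancel between numerator and denominator, ⟨x⟩ = d/2.
With d = 9.80, ⟨x⟩ = 4.900.

⟨x⟩ ≈ 4.90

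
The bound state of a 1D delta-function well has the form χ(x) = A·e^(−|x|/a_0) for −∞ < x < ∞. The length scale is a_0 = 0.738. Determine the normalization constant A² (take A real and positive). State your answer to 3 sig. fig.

A^2 ≈ 1.36

The normalization condition is ∫|χ|² dx = 1 from −∞ to ∞.
With ∫₀^∞ x^0 e^(−αx) dx = 0!/α^1, the integral (without the A² prefactor) comes out to a_0.
Hence A² = 1/[a_0].
Plugging in a_0 = 0.738 yields A = 1.164.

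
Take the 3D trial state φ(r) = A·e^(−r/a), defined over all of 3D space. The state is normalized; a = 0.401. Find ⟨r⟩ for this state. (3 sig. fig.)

⟨r⟩ ≈ 0.602

By definition ⟨r⟩ = ∫ r |φ(r)|² 4πr² dr.
Recall ∫₀^∞ r^m e^(−r/β) dr = m!·β^(m+1), evaluating both integrals, ⟨r⟩ = 3·a/2.
With a = 0.401, ⟨r⟩ = 0.6015.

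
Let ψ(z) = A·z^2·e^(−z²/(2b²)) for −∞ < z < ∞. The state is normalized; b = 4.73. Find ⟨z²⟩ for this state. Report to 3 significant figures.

⟨z^2⟩ ≈ 55.9

The expectation value is the |ψ|²-weighted average of z^2: ∫ z^2|ψ|² dz.
With ∫_{−∞}^{∞} z^(2m) e^(−αz²) dz = (2m−1)!!·√π / (2^m α^(m+1/2)), evaluating both integrals, ⟨z²⟩ = 5·b^2/2.
With b = 4.73, ⟨z^2⟩ = 55.93.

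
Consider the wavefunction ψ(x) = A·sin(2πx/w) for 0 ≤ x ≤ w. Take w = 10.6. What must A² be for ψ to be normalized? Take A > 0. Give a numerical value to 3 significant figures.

A^2 ≈ 0.189

We need A² ∫|f|² dx = 1, taking the integral from 0 to w.
With ∫₀^w sin²(nπx/w) dx = w/2, with ψ = A·sin(2πx/w), the integral evaluates to A²·[w/2].
Setting this equal to 1 gives A² = 1/(w/2).
With w = 10.6: A² = 0.1887 and A = 0.4344.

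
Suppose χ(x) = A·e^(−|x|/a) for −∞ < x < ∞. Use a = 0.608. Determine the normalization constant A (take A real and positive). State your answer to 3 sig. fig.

A ≈ 1.28

The normalization condition is ∫|χ|² dx = 1 from −∞ to ∞.
Recall ∫₀^∞ x^m e^(−x/β) dx = m!·β^(m+1), carrying out the integral gives A² · a.
Hence A² = 1/[a].
Plugging in a = 0.608 yields A = 1.282.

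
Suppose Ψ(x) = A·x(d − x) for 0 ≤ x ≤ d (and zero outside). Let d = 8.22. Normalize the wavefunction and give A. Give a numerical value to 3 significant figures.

A ≈ 0.0283

The normalization condition is ∫|Ψ|² dx = 1 from 0 to d.
∫|Ψ|² dx = A²·(d^5/30).
Plugging in d = 8.22 yields A = 0.02827.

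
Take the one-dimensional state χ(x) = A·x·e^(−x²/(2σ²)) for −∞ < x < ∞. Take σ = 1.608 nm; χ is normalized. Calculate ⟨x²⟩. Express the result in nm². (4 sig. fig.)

⟨x^2⟩ ≈ 3.878 nm^2

The expectation value is the |χ|²-weighted average of x^2: ∫ x^2|χ|² dx.
The ratio of the moment integral to the normalization integral gives ⟨x²⟩ = 3·σ^2/2.
With σ = 1.608, ⟨x^2⟩ = 3.8785.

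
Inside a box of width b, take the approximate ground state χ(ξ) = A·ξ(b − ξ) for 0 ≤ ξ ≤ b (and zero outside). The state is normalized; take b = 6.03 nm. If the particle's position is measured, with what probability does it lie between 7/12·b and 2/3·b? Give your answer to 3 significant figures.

P ≈ 0.137

The probability is P = ∫ |χ|² dξ over [7/12·b, 2/3·b].
Since A² = 1/(b^5/30), this is the region integral divided by the full normalization integral.
In terms of u = ξ/b (A² and the length scale cancel between numerator and denominator), P = [∫_{7/12}^{2/3} u^2·(1 - u)^2 du] / [∫_{0}^{1} u^2·(1 - u)^2 du].
Using ∫ u^2·(1 - u)^2 du = u^3·(6·u^2 - 15·u + 10)/30, the numerator is ≈ 0.0045581 and the denominator is 1/30.
Evaluating gives P = 0.1367.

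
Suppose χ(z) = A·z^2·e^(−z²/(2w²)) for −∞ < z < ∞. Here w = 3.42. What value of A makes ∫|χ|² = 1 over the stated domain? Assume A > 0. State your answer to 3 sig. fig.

We need A² ∫|f|² dz = 1, taking the integral from −∞ to ∞.
Differentiating ∫e^(−αz²) dz = √(π/α) under α to get the higher moments, the integral (without the A² prefactor) comes out to 3·√(π)·w^5/4.
Setting this equal to 1 gives A² = 1/(3·√(π)·w^5/4).
Plugging in w = 3.42 yields A = 0.04010.

A ≈ 0.0401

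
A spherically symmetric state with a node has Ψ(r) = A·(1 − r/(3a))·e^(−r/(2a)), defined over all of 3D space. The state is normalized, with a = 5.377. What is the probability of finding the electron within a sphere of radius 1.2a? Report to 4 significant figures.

P ≈ 0.1899

Integrate the radial probability density 4πr²|Ψ|² over r ≤ 1.2a.
Normalization gives A² = 1/(8·π·a^3/3).
In terms of u = r/a (A², 4π and the length scale all cancel between numerator and denominator), P = [∫_{0}^{1.2} u^2·(1 - u/3)^2·e^(-u) du] / [∫_{0}^{∞} u^2·(1 - u/3)^2·e^(-u) du].
With ∫ u^2·(1 - u/3)^2·e^(-u) du = (-u^4 + 2·u^3 - 3·u^2 - 6·u - 6)·e^(-u)/9 + C, the region integral is 2/3 - 3362·e^(-6/5)/1875 and the full one is 2/3.
This evaluates to P = 0.18991.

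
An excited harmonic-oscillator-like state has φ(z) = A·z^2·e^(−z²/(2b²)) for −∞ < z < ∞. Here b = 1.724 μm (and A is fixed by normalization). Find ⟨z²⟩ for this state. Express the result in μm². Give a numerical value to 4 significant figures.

By definition ⟨z²⟩ = ∫ z^2 |φ(z)|² dz.
Using the Gaussian integral ∫_{−∞}^{∞} e^(−αz²) dz = √(π/α), since the A² factors cancel between numerator and denominator, ⟨z²⟩ = 5·b^2/2.
With b = 1.724, ⟨z^2⟩ = 7.4304.

⟨z^2⟩ ≈ 7.430 μm^2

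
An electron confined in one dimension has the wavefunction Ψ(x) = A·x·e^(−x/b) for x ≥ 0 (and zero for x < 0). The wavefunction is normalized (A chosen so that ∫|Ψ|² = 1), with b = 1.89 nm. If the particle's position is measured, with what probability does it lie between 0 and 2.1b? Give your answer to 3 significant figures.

P ≈ 0.790

|Ψ|² is the probability density, so P = ∫_{0}^{2.1b} |Ψ|² dx.
With A² fixed by ∫|Ψ|² = 1, i.e. A² = (b^3/4)^(−1), substitute and integrate.
Substituting u = x/b, A² and the length scale cancel in the ratio: P = ∫_{0}^{2.1} u^2·e^(-2·u) du / ∫_{0}^{∞} u^2·e^(-2·u) du.
Using ∫ u^2·e^(-2·u) du = -(2·u^2 + 2·u + 1)·e^(-2·u)/4, the numerator is 1/4 - 701·e^(-21/5)/200 and the denominator is 1/4.
Evaluating gives P = 0.7898.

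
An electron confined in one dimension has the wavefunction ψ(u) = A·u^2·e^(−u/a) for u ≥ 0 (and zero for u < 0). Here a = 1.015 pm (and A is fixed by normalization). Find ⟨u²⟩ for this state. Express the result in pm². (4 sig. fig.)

⟨u^2⟩ ≈ 7.727 pm^2

⟨u²⟩ = ∫ u^2 |ψ|² du over the full domain.
Recall ∫₀^∞ u^m e^(−u/β) du = m!·β^(m+1), since the A² factors cancel between numerator and denominator, ⟨u²⟩ = 15·a^2/2.
Putting a = 1.015 gives 7.7267.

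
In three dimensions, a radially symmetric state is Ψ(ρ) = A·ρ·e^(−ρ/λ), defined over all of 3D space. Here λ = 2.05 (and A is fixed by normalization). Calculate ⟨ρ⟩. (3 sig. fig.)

By definition ⟨ρ⟩ = ∫ ρ |Ψ(ρ)|² 4πρ² dρ.
Recall ∫₀^∞ ρ^m e^(−ρ/β) dρ = m!·β^(m+1), the ratio of the moment integral to the normalization integral gives ⟨ρ⟩ = 5·λ/2.
Putting λ = 2.05 gives 5.125.

⟨ρ⟩ ≈ 5.13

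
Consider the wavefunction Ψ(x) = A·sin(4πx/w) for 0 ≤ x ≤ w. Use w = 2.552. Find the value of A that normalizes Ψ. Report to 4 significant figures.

Normalization requires ∫|Ψ|² dx = 1, integrated from 0 to w.
With Ψ = A·sin(4πx/w), the integral evaluates to A²·[w/2].
Hence A² = 1/[w/2].
Substituting w = 2.552 gives A² = 0.78370, so A = 0.88527.

A ≈ 0.8853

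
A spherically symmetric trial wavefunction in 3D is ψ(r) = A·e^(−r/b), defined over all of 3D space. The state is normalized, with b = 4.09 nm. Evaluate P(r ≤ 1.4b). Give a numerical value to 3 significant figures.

P ≈ 0.531

P = ∫ |ψ|² 4πr² dr over r ≤ 1.4b.
The full normalization integral is A²·[π·b^3] = 1, fixing A².
Let u = r/b; then A², 4π and the length scale all cancel, so P = ∫_{0}^{1.4} u^2·e^(-2·u) du ÷ ∫_{0}^{∞} u^2·e^(-2·u) du.
Using ∫ u^2·e^(-2·u) du = -(2·u^2 + 2·u + 1)·e^(-2·u)/4, the numerator is 1/4 - 193·e^(-14/5)/100 and the denominator is 1/4.
The region integral divided by the full integral gives P = 0.5305.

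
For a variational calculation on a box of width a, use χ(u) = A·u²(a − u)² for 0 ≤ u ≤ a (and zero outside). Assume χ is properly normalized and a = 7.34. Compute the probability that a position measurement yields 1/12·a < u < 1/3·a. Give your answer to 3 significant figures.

The probability is P = ∫ |χ|² du over [1/12·a, 1/3·a].
With A² fixed by ∫|χ|² = 1, i.e. A² = (a^9/630)^(−1), substitute and integrate.
Let t = u/a; then A² and the length scale cancel, so P = ∫_{1/12}^{1/3} t^4·(1 - t)^4 dt ÷ ∫_{0}^{1} t^4·(1 - t)^4 dt.
An antiderivative of t^4·(1 - t)^4 is t^5·(70·t^4 - 315·t^3 + 540·t^2 - 420·t + 126)/630; evaluating from 1/12 to 1/3 gives ≈ 0.00022931, while the full integral is 1/630.
Evaluating gives P = 0.1445.

P ≈ 0.144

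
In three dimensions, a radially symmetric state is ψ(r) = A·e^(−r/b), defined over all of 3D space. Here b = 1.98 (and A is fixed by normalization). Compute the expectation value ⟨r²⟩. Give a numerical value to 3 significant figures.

The expectation value is the |ψ|²-weighted average of r^2: ∫ r^2|ψ|² 4πr² dr.
Evaluating both integrals, ⟨r²⟩ = 3·b^2.
Putting b = 1.98 gives 11.76.

⟨r^2⟩ ≈ 11.8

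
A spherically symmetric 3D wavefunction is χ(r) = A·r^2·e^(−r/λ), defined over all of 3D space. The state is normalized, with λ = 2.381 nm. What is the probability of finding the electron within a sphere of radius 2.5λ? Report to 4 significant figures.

P ≈ 0.2378

Integrate the radial probability density 4πr²|χ|² over r ≤ 2.5λ.
A² is fixed by ∫₀^∞ 4πr²|χ|² dr = 1, i.e. A² = (45·π·λ^7/2)^(−1).
In terms of u = r/λ (A², 4π and the length scale all cancel between numerator and denominator), P = [∫_{0}^{2.5} u^6·e^(-2·u) du] / [∫_{0}^{∞} u^6·e^(-2·u) du].
With ∫ u^6·e^(-2·u) du = -(4·u^6 + 12·u^5 + 30·u^4 + 60·u^3 + 90·u^2 + 90·u + 45)·e^(-2·u)/8 + C, the region integral is ≈ 1.33772 and the full one is 45/8.
The region integral divided by the full integral gives P = 0.23782.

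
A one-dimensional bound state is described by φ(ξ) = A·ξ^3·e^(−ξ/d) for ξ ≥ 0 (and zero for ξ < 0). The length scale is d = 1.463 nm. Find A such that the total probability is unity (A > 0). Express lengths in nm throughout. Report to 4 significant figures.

We need A² ∫|f|² dξ = 1, taking the integral from 0 to ∞.
With φ = A·ξ^3·e^(−ξ/d), the integral evaluates to A²·[45·d^7/8].
Plugging in d = 1.463 yields A = 0.11132.

A ≈ 0.1113 nm^(-7/2)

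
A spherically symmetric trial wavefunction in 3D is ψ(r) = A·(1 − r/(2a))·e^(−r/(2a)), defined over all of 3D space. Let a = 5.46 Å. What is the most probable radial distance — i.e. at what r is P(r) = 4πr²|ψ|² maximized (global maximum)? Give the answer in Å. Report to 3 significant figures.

r ≈ 28.6 Å

Set d/dr [P(r) = 4πr²|ψ|²] = 0 and solve for r > 0.
This gives r = a·(√(5) + 3).
With a = 5.46, the most probable radial distance is 28.59 Å.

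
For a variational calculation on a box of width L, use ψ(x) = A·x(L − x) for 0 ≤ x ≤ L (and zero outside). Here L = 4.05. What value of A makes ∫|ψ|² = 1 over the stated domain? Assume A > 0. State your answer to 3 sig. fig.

A ≈ 0.166

The normalization condition is ∫|ψ|² dx = 1 from 0 to L.
Expanding the polynomial and integrating term by term, carrying out the integral gives A² · L^5/30.
So A² = (L^5/30)^(−1).
With L = 4.05: A² = 0.02753 and A = 0.1659.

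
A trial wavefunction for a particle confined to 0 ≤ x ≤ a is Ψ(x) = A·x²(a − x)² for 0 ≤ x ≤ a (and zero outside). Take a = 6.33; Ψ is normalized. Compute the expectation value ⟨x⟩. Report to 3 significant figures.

⟨x⟩ ≈ 3.17

By definition ⟨x⟩ = ∫ x |Ψ(x)|² dx.
Expanding the polynomial and integrating term by term, evaluating both integrals, ⟨x⟩ = a/2.
Putting a = 6.33 gives 3.165.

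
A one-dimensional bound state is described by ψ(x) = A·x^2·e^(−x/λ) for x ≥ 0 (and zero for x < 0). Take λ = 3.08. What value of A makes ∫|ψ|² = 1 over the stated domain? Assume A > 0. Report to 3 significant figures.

The normalization condition is ∫|ψ|² dx = 1 from 0 to ∞.
Recall ∫₀^∞ x^m e^(−x/β) dx = m!·β^(m+1), the integral (without the A² prefactor) comes out to 3·λ^5/4.
So A² = (3·λ^5/4)^(−1).
Substituting λ = 3.08 gives A² = 0.004810, so A = 0.06936.

A ≈ 0.0694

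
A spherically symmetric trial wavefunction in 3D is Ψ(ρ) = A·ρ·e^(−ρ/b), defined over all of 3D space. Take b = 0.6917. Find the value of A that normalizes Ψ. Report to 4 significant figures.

The normalization condition is ∫|Ψ|² 4πρ² dρ = 1 from 0 to ∞.
(Spherical symmetry: dV = 4πρ² dρ.)
Using ∫₀^∞ ρⁿ e^(−αρ) dρ = n!/αⁿ⁺¹, the integral (without the A² prefactor) comes out to 3·π·b^5.
Hence A² = 1/[3·π·b^5].
Substituting b = 0.6917 gives A² = 0.67010, so A = 0.81860.

A ≈ 0.8186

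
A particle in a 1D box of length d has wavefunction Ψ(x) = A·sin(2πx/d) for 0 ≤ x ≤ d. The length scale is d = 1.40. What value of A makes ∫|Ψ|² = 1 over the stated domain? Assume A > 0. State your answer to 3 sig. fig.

The normalization condition is ∫|Ψ|² dx = 1 from 0 to d.
With ∫₀^d sin²(nπx/d) dx = d/2, ∫|Ψ|² dx = A²·(d/2).
So A² = (d/2)^(−1).
With d = 1.40: A² = 1.429 and A = 1.195.

A ≈ 1.20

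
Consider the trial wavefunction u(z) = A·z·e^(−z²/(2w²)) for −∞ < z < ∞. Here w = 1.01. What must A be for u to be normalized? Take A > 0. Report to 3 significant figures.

Require ∫ |u|² dz = 1 over the whole domain.
Using the Gaussian integral ∫_{−∞}^{∞} e^(−αz²) dz = √(π/α), carrying out the integral gives A² · √(π)·w^3/2.
Setting this equal to 1 gives A² = 1/(√(π)·w^3/2).
Substituting w = 1.01 gives A² = 1.095, so A = 1.047.

A ≈ 1.05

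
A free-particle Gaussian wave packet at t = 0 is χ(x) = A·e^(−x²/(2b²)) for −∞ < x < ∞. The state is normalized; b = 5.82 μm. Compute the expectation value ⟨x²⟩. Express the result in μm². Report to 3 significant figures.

The expectation value is the |χ|²-weighted average of x^2: ∫ x^2|χ|² dx.
Using the Gaussian integral ∫_{−∞}^{∞} e^(−αx²) dx = √(π/α), since the A² factors cancel between numerator and denominator, ⟨x²⟩ = b^2/2.
Putting b = 5.82 gives 16.94.

⟨x^2⟩ ≈ 16.9 μm^2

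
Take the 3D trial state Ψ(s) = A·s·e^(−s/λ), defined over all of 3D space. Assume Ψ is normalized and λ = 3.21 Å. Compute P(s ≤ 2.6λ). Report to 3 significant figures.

With dV = 4πs²ds, the probability is ∫|Ψ|² dV over s ≤ 2.6λ.
The full normalization integral is A²·[3·π·λ^5] = 1, fixing A².
Let u = s/λ; then A², 4π and the length scale all cancel, so P = ∫_{0}^{2.6} u^4·e^(-2·u) du ÷ ∫_{0}^{∞} u^4·e^(-2·u) du.
An antiderivative of u^4·e^(-2·u) is -(u^4/2 + u^3 + 3·u^2/2 + 3·u/2 + 3/4)·e^(-2·u); evaluating from 0 to 2.6 gives ≈ 0.44540, while the full integral is 3/4.
Taking the ratio yields P = 0.5939.

P ≈ 0.594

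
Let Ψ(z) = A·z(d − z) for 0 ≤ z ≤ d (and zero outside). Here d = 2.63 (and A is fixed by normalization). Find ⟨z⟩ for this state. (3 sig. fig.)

The expectation value is the |Ψ|²-weighted average of z: ∫ z|Ψ|² dz.
Expanding the polynomial and integrating term by term, the ratio of the moment integral to the normalization integral gives ⟨z⟩ = d/2.
With d = 2.63, ⟨z⟩ = 1.315.

⟨z⟩ ≈ 1.32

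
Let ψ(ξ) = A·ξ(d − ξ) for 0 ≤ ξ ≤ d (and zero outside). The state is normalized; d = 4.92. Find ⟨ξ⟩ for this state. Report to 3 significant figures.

⟨ξ⟩ = ∫ ξ |ψ|² dξ over the full domain.
Expanding the polynomial and integrating term by term, evaluating both integrals, ⟨ξ⟩ = d/2.
Putting d = 4.92 gives 2.460.

⟨ξ⟩ ≈ 2.46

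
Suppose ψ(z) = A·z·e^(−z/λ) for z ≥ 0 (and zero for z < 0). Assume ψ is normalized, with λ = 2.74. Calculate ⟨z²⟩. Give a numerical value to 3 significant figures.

⟨z^2⟩ ≈ 22.5

The expectation value is the |ψ|²-weighted average of z^2: ∫ z^2|ψ|² dz.
Using ∫₀^∞ zⁿ e^(−αz) dz = n!/αⁿ⁺¹, the ratio of the moment integral to the normalization integral gives ⟨z²⟩ = 3·λ^2.
Putting λ = 2.74 gives 22.52.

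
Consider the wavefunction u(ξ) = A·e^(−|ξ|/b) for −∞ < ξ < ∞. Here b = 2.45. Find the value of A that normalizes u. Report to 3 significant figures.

A ≈ 0.639

Require ∫ |u|² dξ = 1 over the whole domain.
With u = A·e^(−|ξ|/b), the integral evaluates to A²·[b].
Setting this equal to 1 gives A² = 1/(b).
Plugging in b = 2.45 yields A = 0.6389.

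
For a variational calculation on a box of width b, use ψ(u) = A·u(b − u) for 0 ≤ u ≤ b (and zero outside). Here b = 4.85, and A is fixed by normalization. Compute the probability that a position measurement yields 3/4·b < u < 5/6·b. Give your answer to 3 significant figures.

|ψ|² is the probability density, so P = ∫_{3/4·b}^{5/6·b} |ψ|² du.
Since A² = 1/(b^5/30), this is the region integral divided by the full normalization integral.
Let t = u/b; then A² and the length scale cancel, so P = ∫_{3/4}^{5/6} t^2·(1 - t)^2 dt ÷ ∫_{0}^{1} t^2·(1 - t)^2 dt.
With ∫ t^2·(1 - t)^2 dt = t^3·(6·t^2 - 15·t + 10)/30 + C, the region integral is ≈ 0.0022674 and the full one is 1/30.
Taking the ratio, P = 0.06802.

P ≈ 0.0680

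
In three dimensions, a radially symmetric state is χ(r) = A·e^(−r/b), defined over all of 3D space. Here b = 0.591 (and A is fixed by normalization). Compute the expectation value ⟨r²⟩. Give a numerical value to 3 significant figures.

By definition ⟨r²⟩ = ∫ r^2 |χ(r)|² 4πr² dr.
The ratio of the moment integral to the normalization integral gives ⟨r²⟩ = 3·b^2.
With b = 0.591, ⟨r^2⟩ = 1.048.

⟨r^2⟩ ≈ 1.05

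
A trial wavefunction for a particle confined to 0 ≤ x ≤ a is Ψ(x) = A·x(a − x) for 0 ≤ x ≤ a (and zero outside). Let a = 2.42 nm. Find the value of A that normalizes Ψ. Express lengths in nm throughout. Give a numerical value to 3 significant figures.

We need A² ∫|f|² dx = 1, taking the integral from 0 to a.
The integral (without the A² prefactor) comes out to a^5/30.
Setting this equal to 1 gives A² = 1/(a^5/30).
Substituting a = 2.42 gives A² = 0.3614, so A = 0.6012.

A ≈ 0.601 nm^(-5/2)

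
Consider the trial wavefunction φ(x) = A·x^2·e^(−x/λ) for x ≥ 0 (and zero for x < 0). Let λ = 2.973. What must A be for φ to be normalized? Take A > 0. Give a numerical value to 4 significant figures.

The normalization condition is ∫|φ|² dx = 1 from 0 to ∞.
The integral (without the A² prefactor) comes out to 3·λ^5/4.
Setting this equal to 1 gives A² = 1/(3·λ^5/4).
With λ = 2.973: A² = 0.0057407 and A = 0.075767.

A ≈ 0.07577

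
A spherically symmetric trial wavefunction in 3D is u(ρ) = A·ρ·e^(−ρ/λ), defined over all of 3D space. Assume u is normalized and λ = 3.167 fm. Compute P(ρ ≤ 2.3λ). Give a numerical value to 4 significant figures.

With dV = 4πρ²dρ, the probability is ∫|u|² dV over ρ ≤ 2.3λ.
Normalization gives A² = 1/(3·π·λ^5).
Substituting t = ρ/λ, A², 4π and the length scale all cancel in the ratio: P = ∫_{0}^{2.3} t^4·e^(-2·t) dt / ∫_{0}^{∞} t^4·e^(-2·t) dt.
Using ∫ t^4·e^(-2·t) dt = -(t^4/2 + t^3 + 3·t^2/2 + 3·t/2 + 3/4)·e^(-2·t), the numerator is ≈ 0.365074 and the denominator is 3/4.
This evaluates to P = 0.48677.

P ≈ 0.4868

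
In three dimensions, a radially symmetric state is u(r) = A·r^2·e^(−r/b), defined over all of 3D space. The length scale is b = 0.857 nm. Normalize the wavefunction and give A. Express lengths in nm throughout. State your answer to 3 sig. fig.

The normalization condition is ∫|u|² 4πr² dr = 1 from 0 to ∞.
(Spherical symmetry: dV = 4πr² dr.)
With ∫₀^∞ r^6 e^(−αr) dr = 6!/α^7, the integral (without the A² prefactor) comes out to 45·π·b^7/2.
Substituting b = 0.857 gives A² = 0.04167, so A = 0.2041.

A ≈ 0.204 nm^(-7/2)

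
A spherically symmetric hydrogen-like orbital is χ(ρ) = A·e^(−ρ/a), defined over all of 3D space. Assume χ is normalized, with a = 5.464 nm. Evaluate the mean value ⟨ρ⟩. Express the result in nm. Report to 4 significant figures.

⟨ρ⟩ ≈ 8.196 nm

⟨ρ⟩ = ∫ ρ |χ|² 4πρ² dρ over the full domain.
Since the A² factors cancel between numerator and denominator, ⟨ρ⟩ = 3·a/2.
With a = 5.464, ⟨ρ⟩ = 8.1960.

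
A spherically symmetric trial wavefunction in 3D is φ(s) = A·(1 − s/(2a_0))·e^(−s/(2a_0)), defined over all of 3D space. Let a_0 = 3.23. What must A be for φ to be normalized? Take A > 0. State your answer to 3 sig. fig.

A ≈ 0.0344

Normalization requires ∫|φ|² 4πs² ds = 1, integrated from 0 to ∞.
The angular integral contributes 4π, leaving ∫₀^∞ s²|φ|² ds.
Recall ∫₀^∞ s^m e^(−s/β) ds = m!·β^(m+1), the integral (without the A² prefactor) comes out to 8·π·a_0^3.
Setting this equal to 1 gives A² = 1/(8·π·a_0^3).
With a_0 = 3.23: A² = 0.001181 and A = 0.03436.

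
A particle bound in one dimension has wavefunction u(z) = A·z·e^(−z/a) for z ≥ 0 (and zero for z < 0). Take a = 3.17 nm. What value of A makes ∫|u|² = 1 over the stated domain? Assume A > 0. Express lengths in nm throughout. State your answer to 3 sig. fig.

Require ∫ |u|² dz = 1 over the whole domain.
Carrying out the integral gives A² · a^3/4.
Hence A² = 1/[a^3/4].
Plugging in a = 3.17 yields A = 0.3544.

A ≈ 0.354 nm^(-3/2)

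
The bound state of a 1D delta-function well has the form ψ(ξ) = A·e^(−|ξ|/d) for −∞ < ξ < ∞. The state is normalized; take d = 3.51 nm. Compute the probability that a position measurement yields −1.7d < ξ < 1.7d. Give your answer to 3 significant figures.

P ≈ 0.967

P = ∫_{−1.7d}^{1.7d} |ψ(ξ)|² dξ.
With A² fixed by ∫|ψ|² = 1, i.e. A² = (d)^(−1), substitute and integrate.
By symmetry take twice the ξ ≥ 0 contribution in numerator and denominator; the 2's cancel. Substituting u = ξ/d, A² and the length scale cancel in the ratio: P = ∫_{0}^{1.7} e^(-2·u) du / ∫_{0}^{∞} e^(-2·u) du.
With ∫ e^(-2·u) du = -e^(-2·u)/2 + C, the region integral is 1/2 - e^(-17/5)/2 and the full one is 1/2.
Evaluating gives P = 0.9666.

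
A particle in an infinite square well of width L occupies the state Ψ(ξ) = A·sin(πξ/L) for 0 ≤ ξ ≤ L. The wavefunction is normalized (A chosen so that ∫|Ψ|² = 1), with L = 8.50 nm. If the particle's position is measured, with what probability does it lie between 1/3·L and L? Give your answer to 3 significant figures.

P ≈ 0.804

P = ∫_{1/3·L}^{L} |Ψ(ξ)|² dξ.
Since A² = 1/(L/2), this is the region integral divided by the full normalization integral.
Let u = ξ/L; then A² and the length scale cancel, so P = ∫_{1/3}^{1} sin(π·u)^2 du ÷ ∫_{0}^{1} sin(π·u)^2 du.
An antiderivative of sin(π·u)^2 is u/2 - sin(2·π·u)/(4·π); evaluating from 1/3 to 1 gives √(3)/(8·π) + 1/3, while the full integral is 1/2.
Evaluating gives P = √(3)/(4·π) + 2/3.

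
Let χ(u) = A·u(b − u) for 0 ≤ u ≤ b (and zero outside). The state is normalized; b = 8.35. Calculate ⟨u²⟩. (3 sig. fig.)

The expectation value is the |χ|²-weighted average of u^2: ∫ u^2|χ|² du.
Expanding the polynomial and integrating term by term, the ratio of the moment integral to the normalization integral gives ⟨u²⟩ = 2·b^2/7.
With b = 8.35, ⟨u^2⟩ = 19.92.

⟨u^2⟩ ≈ 19.9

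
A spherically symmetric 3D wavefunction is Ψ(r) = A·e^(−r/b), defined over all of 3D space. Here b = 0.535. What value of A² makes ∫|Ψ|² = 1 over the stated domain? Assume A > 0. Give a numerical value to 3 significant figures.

Require ∫ |Ψ|² 4πr² dr = 1 over the whole domain.
The integral (without the A² prefactor) comes out to π·b^3.
Setting this equal to 1 gives A² = 1/(π·b^3).
With b = 0.535: A² = 2.079 and A = 1.442.

A^2 ≈ 2.08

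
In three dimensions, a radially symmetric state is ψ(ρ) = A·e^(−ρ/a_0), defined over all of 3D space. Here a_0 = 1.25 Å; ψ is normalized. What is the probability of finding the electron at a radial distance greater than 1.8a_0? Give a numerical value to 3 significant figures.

P ≈ 0.303

P = ∫ |ψ|² 4πρ² dρ over ρ > 1.8a_0.
Normalization gives A² = 1/(π·a_0^3).
Substituting u = ρ/a_0, A², 4π and the length scale all cancel in the ratio: P = ∫_{1.8}^{∞} u^2·e^(-2·u) du / ∫_{0}^{∞} u^2·e^(-2·u) du.
Using ∫ u^2·e^(-2·u) du = -(2·u^2 + 2·u + 1)·e^(-2·u)/4, the numerator is 277·e^(-18/5)/100 and the denominator is 1/4.
The region integral divided by the full integral gives P = 0.3027.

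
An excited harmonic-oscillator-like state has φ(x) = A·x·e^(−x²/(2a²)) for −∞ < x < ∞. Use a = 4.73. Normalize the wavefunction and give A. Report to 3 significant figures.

A ≈ 0.103

We need A² ∫|f|² dx = 1, taking the integral from −∞ to ∞.
Carrying out the integral gives A² · √(π)·a^3/2.
Setting this equal to 1 gives A² = 1/(√(π)·a^3/2).
Substituting a = 4.73 gives A² = 0.01066, so A = 0.1033.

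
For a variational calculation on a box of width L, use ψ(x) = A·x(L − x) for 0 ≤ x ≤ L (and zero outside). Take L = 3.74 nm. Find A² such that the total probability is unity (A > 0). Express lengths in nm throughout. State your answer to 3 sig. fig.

A^2 ≈ 0.0410 nm^(-5)

We need A² ∫|f|² dx = 1, taking the integral from 0 to L.
The integral (without the A² prefactor) comes out to L^5/30.
Setting this equal to 1 gives A² = 1/(L^5/30).
Plugging in L = 3.74 yields A = 0.2025.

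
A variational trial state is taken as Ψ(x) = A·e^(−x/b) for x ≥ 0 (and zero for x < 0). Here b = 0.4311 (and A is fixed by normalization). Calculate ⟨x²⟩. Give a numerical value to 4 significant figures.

⟨x²⟩ = ∫ x^2 |Ψ|² dx over the full domain.
Evaluating both integrals, ⟨x²⟩ = b^2/2.
With b = 0.4311, ⟨x^2⟩ = 0.092924.

⟨x^2⟩ ≈ 0.09292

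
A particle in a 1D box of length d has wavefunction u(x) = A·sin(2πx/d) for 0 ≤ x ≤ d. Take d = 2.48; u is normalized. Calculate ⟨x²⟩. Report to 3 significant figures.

⟨x^2⟩ ≈ 1.97

By definition ⟨x²⟩ = ∫ x^2 |u(x)|² dx.
The ratio of the moment integral to the normalization integral gives ⟨x²⟩ = -d^2/(8·π^2) + d^2/3.
Putting d = 2.48 gives 1.972.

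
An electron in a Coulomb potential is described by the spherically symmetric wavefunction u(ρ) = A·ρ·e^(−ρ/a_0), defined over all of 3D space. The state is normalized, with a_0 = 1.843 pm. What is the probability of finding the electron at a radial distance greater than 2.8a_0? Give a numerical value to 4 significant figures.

With dV = 4πρ²dρ, the probability is ∫|u|² dV over ρ > 2.8a_0.
A² is fixed by ∫₀^∞ 4πρ²|u|² dρ = 1, i.e. A² = (3·π·a_0^5)^(−1).
Substituting t = ρ/a_0, A², 4π and the length scale all cancel in the ratio: P = ∫_{2.8}^{∞} t^4·e^(-2·t) dt / ∫_{0}^{∞} t^4·e^(-2·t) dt.
An antiderivative of t^4·e^(-2·t) is -(t^4/2 + t^3 + 3·t^2/2 + 3·t/2 + 3/4)·e^(-2·t); evaluating from 2.8 to ∞ gives ≈ 0.256613, while the full integral is 3/4.
Taking the ratio yields P = 0.34215.

P ≈ 0.3422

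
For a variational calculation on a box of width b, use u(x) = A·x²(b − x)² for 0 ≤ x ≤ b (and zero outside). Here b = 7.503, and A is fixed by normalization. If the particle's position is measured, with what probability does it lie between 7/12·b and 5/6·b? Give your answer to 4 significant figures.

P ≈ 0.2934

The probability is P = ∫ |u|² dx over [7/12·b, 5/6·b].
With A² fixed by ∫|u|² = 1, i.e. A² = (b^9/630)^(−1), substitute and integrate.
In terms of t = x/b (A² and the length scale cancel between numerator and denominator), P = [∫_{7/12}^{5/6} t^4·(1 - t)^4 dt] / [∫_{0}^{1} t^4·(1 - t)^4 dt].
With ∫ t^4·(1 - t)^4 dt = t^5·(70·t^4 - 315·t^3 + 540·t^2 - 420·t + 126)/630 + C, the region integral is ≈ 0.000465682 and the full one is 1/630.
This works out to P = 0.29338.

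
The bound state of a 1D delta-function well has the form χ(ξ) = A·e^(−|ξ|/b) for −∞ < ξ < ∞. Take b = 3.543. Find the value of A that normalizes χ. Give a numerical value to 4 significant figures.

The normalization condition is ∫|χ|² dξ = 1 from −∞ to ∞.
Carrying out the integral gives A² · b.
So A² = (b)^(−1).
Plugging in b = 3.543 yields A = 0.53127.

A ≈ 0.5313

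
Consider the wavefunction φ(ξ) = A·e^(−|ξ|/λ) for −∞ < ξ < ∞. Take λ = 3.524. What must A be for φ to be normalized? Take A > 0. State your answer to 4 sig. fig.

A ≈ 0.5327

Normalization requires ∫|φ|² dξ = 1, integrated from −∞ to ∞.
With φ = A·e^(−|ξ|/λ), the integral evaluates to A²·[λ].
Setting this equal to 1 gives A² = 1/(λ).
Substituting λ = 3.524 gives A² = 0.28377, so A = 0.53270.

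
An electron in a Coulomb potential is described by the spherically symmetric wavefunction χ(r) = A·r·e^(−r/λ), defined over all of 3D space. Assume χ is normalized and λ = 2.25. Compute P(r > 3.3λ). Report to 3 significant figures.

Integrate the radial probability density 4πr²|χ|² over r > 3.3λ.
A² is fixed by ∫₀^∞ 4πr²|χ|² dr = 1, i.e. A² = (3·π·λ^5)^(−1).
Let u = r/λ; then A², 4π and the length scale all cancel, so P = ∫_{3.3}^{∞} u^4·e^(-2·u) du ÷ ∫_{0}^{∞} u^4·e^(-2·u) du.
An antiderivative of u^4·e^(-2·u) is -(u^4/2 + u^3 + 3·u^2/2 + 3·u/2 + 3/4)·e^(-2·u); evaluating from 3.3 to ∞ gives ≈ 0.15953, while the full integral is 3/4.
This evaluates to P = 0.2127.

P ≈ 0.213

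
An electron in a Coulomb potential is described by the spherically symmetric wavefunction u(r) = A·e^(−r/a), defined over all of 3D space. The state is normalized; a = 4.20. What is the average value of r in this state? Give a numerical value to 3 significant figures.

⟨r⟩ ≈ 6.30

⟨r⟩ = ∫ r |u|² 4πr² dr over the full domain.
With ∫₀^∞ r^3 e^(−αr) dr = 3!/α^4, evaluating both integrals, ⟨r⟩ = 3·a/2.
With a = 4.20, ⟨r⟩ = 6.300.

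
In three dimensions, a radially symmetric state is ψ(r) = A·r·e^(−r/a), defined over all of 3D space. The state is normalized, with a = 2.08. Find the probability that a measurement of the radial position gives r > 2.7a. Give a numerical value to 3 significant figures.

Integrate the radial probability density 4πr²|ψ|² over r > 2.7a.
Normalization gives A² = 1/(3·π·a^5).
In terms of u = r/a (A², 4π and the length scale all cancel between numerator and denominator), P = [∫_{2.7}^{∞} u^4·e^(-2·u) du] / [∫_{0}^{∞} u^4·e^(-2·u) du].
An antiderivative of u^4·e^(-2·u) is -(u^4/2 + u^3 + 3·u^2/2 + 3·u/2 + 3/4)·e^(-2·u); evaluating from 2.7 to ∞ gives ≈ 0.27998, while the full integral is 3/4.
Taking the ratio yields P = 0.3733.

P ≈ 0.373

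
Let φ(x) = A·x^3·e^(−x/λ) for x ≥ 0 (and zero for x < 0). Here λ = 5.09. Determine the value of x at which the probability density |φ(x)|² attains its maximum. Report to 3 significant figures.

The maximum of |φ(x)|² occurs where its derivative vanishes.
Solving yields x = 3·λ.
With λ = 5.09, the most probable position is 15.27.

x ≈ 15.3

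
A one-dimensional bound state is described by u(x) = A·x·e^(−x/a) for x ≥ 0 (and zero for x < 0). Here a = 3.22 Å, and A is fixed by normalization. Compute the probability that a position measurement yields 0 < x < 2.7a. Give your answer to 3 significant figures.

|u|² is the probability density, so P = ∫_{0}^{2.7a} |u|² dx.
The normalization integral ∫|u|²dx over the whole domain equals a^3/4·A², and A² cancels in the ratio.
Let t = x/a; then A² and the length scale cancel, so P = ∫_{0}^{2.7} t^2·e^(-2·t) dt ÷ ∫_{0}^{∞} t^2·e^(-2·t) dt.
An antiderivative of t^2·e^(-2·t) is -(2·t^2 + 2·t + 1)·e^(-2·t)/4; evaluating from 0 to 2.7 gives 1/4 - 1049·e^(-27/5)/200, while the full integral is 1/4.
Evaluating gives P = 0.9052.

P ≈ 0.905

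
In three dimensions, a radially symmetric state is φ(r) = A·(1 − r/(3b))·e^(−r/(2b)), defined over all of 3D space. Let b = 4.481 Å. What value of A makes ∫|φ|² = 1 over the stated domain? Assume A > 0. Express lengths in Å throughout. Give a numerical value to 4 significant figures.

A ≈ 0.03642 Å^(-3/2)

Normalization requires ∫|φ|² 4πr² dr = 1, integrated from 0 to ∞.
Using ∫₀^∞ rⁿ e^(−αr) dr = n!/αⁿ⁺¹, the integral (without the A² prefactor) comes out to 8·π·b^3/3.
Plugging in b = 4.481 yields A = 0.036423.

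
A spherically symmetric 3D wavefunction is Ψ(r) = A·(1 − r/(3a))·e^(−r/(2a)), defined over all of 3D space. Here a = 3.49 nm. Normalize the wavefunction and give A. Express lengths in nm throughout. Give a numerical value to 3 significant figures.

A ≈ 0.0530 nm^(-3/2)

Require ∫ |Ψ|² 4πr² dr = 1 over the whole domain.
(Spherical symmetry: dV = 4πr² dr.)
Recall ∫₀^∞ r^m e^(−r/β) dr = m!·β^(m+1), carrying out the integral gives A² · 8·π·a^3/3.
So A² = (8·π·a^3/3)^(−1).
With a = 3.49: A² = 0.002808 and A = 0.05299.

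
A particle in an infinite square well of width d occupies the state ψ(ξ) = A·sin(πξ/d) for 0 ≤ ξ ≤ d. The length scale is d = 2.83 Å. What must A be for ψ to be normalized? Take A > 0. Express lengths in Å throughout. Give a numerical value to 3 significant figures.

A ≈ 0.841 Å^(-1/2)

We need A² ∫|f|² dξ = 1, taking the integral from 0 to d.
Using sin²θ = (1 − cos 2θ)/2, ∫|ψ|² dξ = A²·(d/2).
So A² = (d/2)^(−1).
With d = 2.83: A² = 0.7067 and A = 0.8407.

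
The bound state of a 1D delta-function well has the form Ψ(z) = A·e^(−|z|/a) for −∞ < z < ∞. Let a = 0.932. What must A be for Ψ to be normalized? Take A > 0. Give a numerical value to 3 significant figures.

A ≈ 1.04

Normalization requires ∫|Ψ|² dz = 1, integrated from −∞ to ∞.
With ∫₀^∞ z^0 e^(−αz) dz = 0!/α^1, with Ψ = A·e^(−|z|/a), the integral evaluates to A²·[a].
Hence A² = 1/[a].
With a = 0.932: A² = 1.073 and A = 1.036.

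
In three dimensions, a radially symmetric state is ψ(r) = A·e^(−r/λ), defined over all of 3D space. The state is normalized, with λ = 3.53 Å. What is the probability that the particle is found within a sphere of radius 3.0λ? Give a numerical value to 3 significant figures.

P ≈ 0.938

P = ∫ |ψ|² 4πr² dr over r ≤ 3.0λ.
Normalization gives A² = 1/(π·λ^3).
Let u = r/λ; then A², 4π and the length scale all cancel, so P = ∫_{0}^{3.0} u^2·e^(-2·u) du ÷ ∫_{0}^{∞} u^2·e^(-2·u) du.
Using ∫ u^2·e^(-2·u) du = -(2·u^2 + 2·u + 1)·e^(-2·u)/4, the numerator is 1/4 - 25·e^(-6)/4 and the denominator is 1/4.
Taking the ratio yields P = 0.9380.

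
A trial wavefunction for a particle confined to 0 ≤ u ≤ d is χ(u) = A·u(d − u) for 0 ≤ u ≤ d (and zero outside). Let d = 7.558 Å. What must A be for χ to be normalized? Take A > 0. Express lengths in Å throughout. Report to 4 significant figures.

A ≈ 0.03488 Å^(-5/2)

We need A² ∫|f|² du = 1, taking the integral from 0 to d.
Expanding the polynomial and integrating term by term, ∫|χ|² du = A²·(d^5/30).
So A² = (d^5/30)^(−1).
Plugging in d = 7.558 yields A = 0.034877.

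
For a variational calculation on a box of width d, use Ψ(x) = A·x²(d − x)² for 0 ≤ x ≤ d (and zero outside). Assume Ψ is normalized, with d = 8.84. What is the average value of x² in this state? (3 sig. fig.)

⟨x^2⟩ ≈ 21.3

The expectation value is the |Ψ|²-weighted average of x^2: ∫ x^2|Ψ|² dx.
The ratio of the moment integral to the normalization integral gives ⟨x²⟩ = 3·d^2/11.
With d = 8.84, ⟨x^2⟩ = 21.31.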